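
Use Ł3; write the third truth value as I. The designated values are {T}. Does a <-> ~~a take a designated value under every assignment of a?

Yes

Every assignment of a over {T, I, F} gives a value in {T}.
In particular, with a=I: a <-> ~~a = T.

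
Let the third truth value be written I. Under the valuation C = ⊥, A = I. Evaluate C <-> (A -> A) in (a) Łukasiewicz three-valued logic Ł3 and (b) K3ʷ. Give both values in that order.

⊥; I

In Łukasiewicz three-valued logic Ł3: A -> A = I -> I = ⊤  [min(1, 1−½+½)]
C <-> (A -> A) = ⊥ <-> ⊤ = ⊥
In K3ʷ: A -> A = I -> I = I  [any arg is the third value ⇒ result is the third value]
C <-> (A -> A) = ⊥ <-> I = I
They differ because Łukasiewicz three-valued logic Ł3 and K3ʷ treat I differently under the binary connectives.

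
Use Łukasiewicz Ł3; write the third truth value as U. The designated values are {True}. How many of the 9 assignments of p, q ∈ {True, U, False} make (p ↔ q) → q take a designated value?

6

Of the 9 assignments, 6 give a value in {True}.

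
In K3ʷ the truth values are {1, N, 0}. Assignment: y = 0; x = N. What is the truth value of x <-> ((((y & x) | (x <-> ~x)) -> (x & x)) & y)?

y & x = 0 & N = N
~x = ~N = N
x <-> ~x = N <-> N = N
(y & x) | (x <-> ~x) = N | N = N
x & x = N & N = N
((y & x) | (x <-> ~x)) -> (x & x) = N -> N = N
(((y & x) | (x <-> ~x)) -> (x & x)) & y = N & 0 = N
x <-> ((((y & x) | (x <-> ~x)) -> (x & x)) & y) = N <-> N = N

N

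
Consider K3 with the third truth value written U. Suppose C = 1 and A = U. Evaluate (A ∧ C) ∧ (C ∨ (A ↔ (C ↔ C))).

A ∧ C = U ∧ 1 = U
C ↔ C = 1 ↔ 1 = 1
A ↔ (C ↔ C) = U ↔ 1 = U
C ∨ (A ↔ (C ↔ C)) = 1 ∨ U = 1
(A ∧ C) ∧ (C ∨ (A ↔ (C ↔ C))) = U ∧ 1 = U

U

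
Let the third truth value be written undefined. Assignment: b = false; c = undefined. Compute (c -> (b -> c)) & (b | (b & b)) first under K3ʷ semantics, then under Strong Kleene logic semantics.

In K3ʷ: b -> c = false -> undefined = undefined  [any arg is the third value ⇒ result is the third value]
c -> (b -> c) = undefined -> undefined = undefined
b & b = false & false = false
b | (b & b) = false | false = false
(c -> (b -> c)) & (b | (b & b)) = undefined & false = undefined
In Strong Kleene logic: b -> c = false -> undefined = true  [~false | undefined]
c -> (b -> c) = undefined -> true = true
b & b = false & false = false
b | (b & b) = false | false = false
(c -> (b -> c)) & (b | (b & b)) = true & false = false
They differ because K3ʷ and Strong Kleene logic treat undefined differently under the binary connectives.

undefined; false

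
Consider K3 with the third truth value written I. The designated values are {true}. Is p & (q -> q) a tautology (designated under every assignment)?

No

Countermodel: p=true, q=I gives I, which is not designated.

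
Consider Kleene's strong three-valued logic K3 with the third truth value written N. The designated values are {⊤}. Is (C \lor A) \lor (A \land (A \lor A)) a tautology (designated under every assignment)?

No

Countermodel: C=N, A=N gives N, which is not designated.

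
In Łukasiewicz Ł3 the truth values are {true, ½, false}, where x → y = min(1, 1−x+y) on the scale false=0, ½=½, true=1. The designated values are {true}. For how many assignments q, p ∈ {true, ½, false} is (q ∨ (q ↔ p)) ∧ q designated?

3

Designated under: (q=true, p=true); (q=true, p=½); (q=true, p=false).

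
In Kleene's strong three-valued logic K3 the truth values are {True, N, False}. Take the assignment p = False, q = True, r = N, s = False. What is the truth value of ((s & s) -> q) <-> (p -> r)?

s & s = False & False = False
(s & s) -> q = False -> True = True
p -> r = False -> N = True  [~False | N]
((s & s) -> q) <-> (p -> r) = True <-> True = True

True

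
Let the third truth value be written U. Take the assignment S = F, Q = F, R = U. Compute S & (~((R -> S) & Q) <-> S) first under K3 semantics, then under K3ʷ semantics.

F; U

In K3: R -> S = U -> F = U  [~U | F]
(R -> S) & Q = U & F = F
~((R -> S) & Q) = ~F = T
~((R -> S) & Q) <-> S = T <-> F = F
S & (~((R -> S) & Q) <-> S) = F & F = F
In K3ʷ: R -> S = U -> F = U  [any arg is the third value ⇒ result is the third value]
(R -> S) & Q = U & F = U
~((R -> S) & Q) = ~U = U
~((R -> S) & Q) <-> S = U <-> F = U
S & (~((R -> S) & Q) <-> S) = F & U = U
They differ because K3 and K3ʷ treat U differently under the binary connectives.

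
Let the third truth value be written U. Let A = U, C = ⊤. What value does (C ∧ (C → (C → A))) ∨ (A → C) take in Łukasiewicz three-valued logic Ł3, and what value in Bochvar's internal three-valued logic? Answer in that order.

⊤; U

In Łukasiewicz three-valued logic Ł3: C → A = ⊤ → U = U  [min(1, 1−1+½)]
C → (C → A) = ⊤ → U = U
C ∧ (C → (C → A)) = ⊤ ∧ U = U
A → C = U → ⊤ = ⊤
(C ∧ (C → (C → A))) ∨ (A → C) = U ∨ ⊤ = ⊤
In Bochvar's internal three-valued logic: C → A = ⊤ → U = U  [any arg is the third value ⇒ result is the third value]
C → (C → A) = ⊤ → U = U
C ∧ (C → (C → A)) = ⊤ ∧ U = U
A → C = U → ⊤ = U
(C ∧ (C → (C → A))) ∨ (A → C) = U ∨ U = U
They differ because Łukasiewicz three-valued logic Ł3 and Bochvar's internal three-valued logic treat U differently under the binary connectives.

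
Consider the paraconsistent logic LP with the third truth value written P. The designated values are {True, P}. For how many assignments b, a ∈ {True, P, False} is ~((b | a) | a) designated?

4

Designated under: (b=P, a=P); (b=P, a=False); (b=False, a=P); (b=False, a=False).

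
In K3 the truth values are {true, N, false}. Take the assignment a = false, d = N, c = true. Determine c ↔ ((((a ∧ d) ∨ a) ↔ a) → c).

a ∧ d = false ∧ N = false
(a ∧ d) ∨ a = false ∨ false = false
((a ∧ d) ∨ a) ↔ a = false ↔ false = true
(((a ∧ d) ∨ a) ↔ a) → c = true → true = true
c ↔ ((((a ∧ d) ∨ a) ↔ a) → c) = true ↔ true = true

true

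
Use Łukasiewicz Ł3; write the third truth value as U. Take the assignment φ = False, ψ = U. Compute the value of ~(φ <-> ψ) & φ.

φ <-> ψ = False <-> U = U  [1 − |0−½|]
~(φ <-> ψ) = ~U = U
~(φ <-> ψ) & φ = U & False = False

False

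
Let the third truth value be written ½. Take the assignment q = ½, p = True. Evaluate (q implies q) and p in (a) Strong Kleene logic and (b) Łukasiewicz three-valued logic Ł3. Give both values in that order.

In Strong Kleene logic: q implies q = ½ implies ½ = ½  [not ½ or ½]
(q implies q) and p = ½ and True = ½
In Łukasiewicz three-valued logic Ł3: q implies q = ½ implies ½ = True  [min(1, 1−½+½)]
(q implies q) and p = True and True = True
They differ because Strong Kleene logic and Łukasiewicz three-valued logic Ł3 treat ½ differently under implication.

½; True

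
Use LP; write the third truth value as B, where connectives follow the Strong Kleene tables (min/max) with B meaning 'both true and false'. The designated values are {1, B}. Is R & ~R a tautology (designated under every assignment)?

Countermodel: R=1 gives 0, which is not designated.

No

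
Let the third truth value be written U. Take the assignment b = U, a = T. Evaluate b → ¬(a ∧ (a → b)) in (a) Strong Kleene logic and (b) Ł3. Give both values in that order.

In Strong Kleene logic: a → b = T → U = U
a ∧ (a → b) = T ∧ U = U
¬(a ∧ (a → b)) = ¬U = U
b → ¬(a ∧ (a → b)) = U → U = U
In Ł3: a → b = T → U = U  [min(1, 1−1+½)]
a ∧ (a → b) = T ∧ U = U
¬(a ∧ (a → b)) = ¬U = U
b → ¬(a ∧ (a → b)) = U → U = T
They differ because Strong Kleene logic and Ł3 treat U differently under implication.

U; T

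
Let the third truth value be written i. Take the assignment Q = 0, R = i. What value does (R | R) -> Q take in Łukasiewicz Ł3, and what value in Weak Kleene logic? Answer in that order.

i; i

In Łukasiewicz Ł3: R | R = i | i = i
(R | R) -> Q = i -> 0 = i  [min(1, 1−½+0)]
In Weak Kleene logic: R | R = i | i = i
(R | R) -> Q = i -> 0 = i  [any arg is the third value ⇒ result is the third value]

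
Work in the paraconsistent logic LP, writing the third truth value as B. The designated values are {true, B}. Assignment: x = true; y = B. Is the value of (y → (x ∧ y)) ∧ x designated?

Yes

x ∧ y = true ∧ B = B
y → (x ∧ y) = B → B = B  [¬B ∨ B]
(y → (x ∧ y)) ∧ x = B ∧ true = B
B ∈ {true, B}.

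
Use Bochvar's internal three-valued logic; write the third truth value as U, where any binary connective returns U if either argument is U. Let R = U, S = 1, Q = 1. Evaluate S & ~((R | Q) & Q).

U

R | Q = U | 1 = U
(R | Q) & Q = U & 1 = U
~((R | Q) & Q) = ~U = U
S & ~((R | Q) & Q) = 1 & U = U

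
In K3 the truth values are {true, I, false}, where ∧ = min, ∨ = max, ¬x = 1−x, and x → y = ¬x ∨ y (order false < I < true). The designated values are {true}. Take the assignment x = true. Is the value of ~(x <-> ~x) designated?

~x = ~true = false
x <-> ~x = true <-> false = false
~(x <-> ~x) = ~false = true
true ∈ {true}.

Yes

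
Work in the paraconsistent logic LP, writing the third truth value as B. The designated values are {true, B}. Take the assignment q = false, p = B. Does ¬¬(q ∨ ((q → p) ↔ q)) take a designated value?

No

q → p = false → B = true  [¬false ∨ B]
(q → p) ↔ q = true ↔ false = false
q ∨ ((q → p) ↔ q) = false ∨ false = false
¬(q ∨ ((q → p) ↔ q)) = ¬false = true
¬¬(q ∨ ((q → p) ↔ q)) = ¬true = false
false ∉ {true, B}.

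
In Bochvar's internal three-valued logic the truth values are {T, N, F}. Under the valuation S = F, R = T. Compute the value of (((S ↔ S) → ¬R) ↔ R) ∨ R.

T

S ↔ S = F ↔ F = T
¬R = ¬T = F
(S ↔ S) → ¬R = T → F = F
((S ↔ S) → ¬R) ↔ R = F ↔ T = F
(((S ↔ S) → ¬R) ↔ R) ∨ R = F ∨ T = T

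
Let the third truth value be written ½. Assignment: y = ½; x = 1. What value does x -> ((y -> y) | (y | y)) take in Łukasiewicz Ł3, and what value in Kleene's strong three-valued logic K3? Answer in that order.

In Łukasiewicz Ł3: y -> y = ½ -> ½ = 1
y | y = ½ | ½ = ½
(y -> y) | (y | y) = 1 | ½ = 1
x -> ((y -> y) | (y | y)) = 1 -> 1 = 1
In Kleene's strong three-valued logic K3: y -> y = ½ -> ½ = ½  [~½ | ½]
y | y = ½ | ½ = ½
(y -> y) | (y | y) = ½ | ½ = ½
x -> ((y -> y) | (y | y)) = 1 -> ½ = ½
They differ because Łukasiewicz Ł3 and Kleene's strong three-valued logic K3 treat ½ differently under implication.

1; ½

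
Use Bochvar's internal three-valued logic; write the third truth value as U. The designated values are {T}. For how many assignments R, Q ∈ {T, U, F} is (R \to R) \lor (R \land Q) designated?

Designated under: (R=T, Q=T); (R=T, Q=F); (R=F, Q=T); (R=F, Q=F).

4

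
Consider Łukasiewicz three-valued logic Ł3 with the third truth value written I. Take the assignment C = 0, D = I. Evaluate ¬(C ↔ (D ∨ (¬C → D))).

I

¬C = ¬0 = 1
¬C → D = 1 → I = I  [min(1, 1−1+½)]
D ∨ (¬C → D) = I ∨ I = I
C ↔ (D ∨ (¬C → D)) = 0 ↔ I = I
¬(C ↔ (D ∨ (¬C → D))) = ¬I = I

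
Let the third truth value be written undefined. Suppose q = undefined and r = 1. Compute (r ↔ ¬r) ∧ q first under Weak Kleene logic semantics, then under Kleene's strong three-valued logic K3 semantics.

In Weak Kleene logic: ¬r = ¬1 = 0
r ↔ ¬r = 1 ↔ 0 = 0
(r ↔ ¬r) ∧ q = 0 ∧ undefined = undefined
In Kleene's strong three-valued logic K3: ¬r = ¬1 = 0
r ↔ ¬r = 1 ↔ 0 = 0
(r ↔ ¬r) ∧ q = 0 ∧ undefined = 0
They differ because Weak Kleene logic and Kleene's strong three-valued logic K3 treat undefined differently under the binary connectives.

undefined; 0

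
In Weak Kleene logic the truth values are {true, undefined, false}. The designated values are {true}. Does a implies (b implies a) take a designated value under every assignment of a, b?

Countermodel: a=true, b=undefined gives undefined, which is not designated.

No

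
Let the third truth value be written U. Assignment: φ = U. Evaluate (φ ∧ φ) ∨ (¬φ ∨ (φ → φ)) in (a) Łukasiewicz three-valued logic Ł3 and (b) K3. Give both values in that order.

In Łukasiewicz three-valued logic Ł3: φ ∧ φ = U ∧ U = U
¬φ = ¬U = U
φ → φ = U → U = true  [min(1, 1−½+½)]
¬φ ∨ (φ → φ) = U ∨ true = true
(φ ∧ φ) ∨ (¬φ ∨ (φ → φ)) = U ∨ true = true
In K3: φ ∧ φ = U ∧ U = U
¬φ = ¬U = U
φ → φ = U → U = U  [¬U ∨ U]
¬φ ∨ (φ → φ) = U ∨ U = U
(φ ∧ φ) ∨ (¬φ ∨ (φ → φ)) = U ∨ U = U
They differ because Łukasiewicz three-valued logic Ł3 and K3 treat U differently under implication.

true; U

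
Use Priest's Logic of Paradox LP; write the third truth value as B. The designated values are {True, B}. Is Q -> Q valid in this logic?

Yes

Every assignment of Q over {True, B, False} gives a value in {True, B}.
In particular, with Q=B: Q -> Q = B.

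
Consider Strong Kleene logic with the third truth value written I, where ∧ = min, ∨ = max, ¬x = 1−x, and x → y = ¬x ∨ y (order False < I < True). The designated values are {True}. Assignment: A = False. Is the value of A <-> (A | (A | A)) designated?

Yes

A | A = False | False = False
A | (A | A) = False | False = False
A <-> (A | (A | A)) = False <-> False = True
True ∈ {True}.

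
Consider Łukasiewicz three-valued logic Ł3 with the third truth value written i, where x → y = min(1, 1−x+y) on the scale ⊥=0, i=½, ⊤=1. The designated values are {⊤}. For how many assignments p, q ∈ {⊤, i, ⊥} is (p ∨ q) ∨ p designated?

Of the 9 assignments, 5 give a value in {⊤}.

5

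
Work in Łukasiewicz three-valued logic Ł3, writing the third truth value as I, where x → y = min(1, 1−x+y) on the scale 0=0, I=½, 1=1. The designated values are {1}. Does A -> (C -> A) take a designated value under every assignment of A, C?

Yes

Every assignment of A, C over {1, I, 0} gives a value in {1}.
In particular, with A=I, C=I: A -> (C -> A) = 1.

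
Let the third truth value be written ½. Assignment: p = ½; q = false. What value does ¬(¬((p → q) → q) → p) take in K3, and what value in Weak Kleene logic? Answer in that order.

In K3: p → q = ½ → false = ½  [¬½ ∨ false]
(p → q) → q = ½ → false = ½
¬((p → q) → q) = ¬½ = ½
¬((p → q) → q) → p = ½ → ½ = ½
¬(¬((p → q) → q) → p) = ¬½ = ½
In Weak Kleene logic: p → q = ½ → false = ½
(p → q) → q = ½ → false = ½
¬((p → q) → q) = ¬½ = ½
¬((p → q) → q) → p = ½ → ½ = ½
¬(¬((p → q) → q) → p) = ¬½ = ½

½; ½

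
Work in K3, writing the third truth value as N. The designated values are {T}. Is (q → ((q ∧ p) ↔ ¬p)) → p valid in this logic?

Countermodel: q=T, p=N gives N, which is not designated.

No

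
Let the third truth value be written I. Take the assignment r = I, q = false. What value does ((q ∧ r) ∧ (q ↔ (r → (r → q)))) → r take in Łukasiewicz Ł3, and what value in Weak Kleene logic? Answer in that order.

true; I

In Łukasiewicz Ł3: q ∧ r = false ∧ I = false
r → q = I → false = I  [min(1, 1−½+0)]
r → (r → q) = I → I = true
q ↔ (r → (r → q)) = false ↔ true = false
(q ∧ r) ∧ (q ↔ (r → (r → q))) = false ∧ false = false
((q ∧ r) ∧ (q ↔ (r → (r → q)))) → r = false → I = true
In Weak Kleene logic: q ∧ r = false ∧ I = I
r → q = I → false = I
r → (r → q) = I → I = I
q ↔ (r → (r → q)) = false ↔ I = I
(q ∧ r) ∧ (q ↔ (r → (r → q))) = I ∧ I = I
((q ∧ r) ∧ (q ↔ (r → (r → q)))) → r = I → I = I
They differ because Łukasiewicz Ł3 and Weak Kleene logic treat I differently under the binary connectives.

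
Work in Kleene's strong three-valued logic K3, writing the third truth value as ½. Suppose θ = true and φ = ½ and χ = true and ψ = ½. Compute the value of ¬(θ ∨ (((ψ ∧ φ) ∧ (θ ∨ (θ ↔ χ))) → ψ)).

ψ ∧ φ = ½ ∧ ½ = ½
θ ↔ χ = true ↔ true = true
θ ∨ (θ ↔ χ) = true ∨ true = true
(ψ ∧ φ) ∧ (θ ∨ (θ ↔ χ)) = ½ ∧ true = ½
((ψ ∧ φ) ∧ (θ ∨ (θ ↔ χ))) → ψ = ½ → ½ = ½  [¬½ ∨ ½]
θ ∨ (((ψ ∧ φ) ∧ (θ ∨ (θ ↔ χ))) → ψ) = true ∨ ½ = true
¬(θ ∨ (((ψ ∧ φ) ∧ (θ ∨ (θ ↔ χ))) → ψ)) = ¬true = false

false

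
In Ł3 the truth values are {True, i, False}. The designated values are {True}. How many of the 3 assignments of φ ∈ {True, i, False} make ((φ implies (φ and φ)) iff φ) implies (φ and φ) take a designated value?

φ=True: True ✓
φ=i: True ✓
φ=False: True ✓

3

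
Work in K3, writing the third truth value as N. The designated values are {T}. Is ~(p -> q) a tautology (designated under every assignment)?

Countermodel: p=T, q=T gives F, which is not designated.

No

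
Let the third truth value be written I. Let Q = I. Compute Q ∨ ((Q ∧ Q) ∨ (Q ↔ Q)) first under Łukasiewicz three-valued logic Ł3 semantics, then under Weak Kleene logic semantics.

⊤; I

In Łukasiewicz three-valued logic Ł3: Q ∧ Q = I ∧ I = I
Q ↔ Q = I ↔ I = ⊤  [1 − |½−½|]
(Q ∧ Q) ∨ (Q ↔ Q) = I ∨ ⊤ = ⊤
Q ∨ ((Q ∧ Q) ∨ (Q ↔ Q)) = I ∨ ⊤ = ⊤
In Weak Kleene logic: Q ∧ Q = I ∧ I = I
Q ↔ Q = I ↔ I = I
(Q ∧ Q) ∨ (Q ↔ Q) = I ∨ I = I
Q ∨ ((Q ∧ Q) ∨ (Q ↔ Q)) = I ∨ I = I
They differ because Łukasiewicz three-valued logic Ł3 and Weak Kleene logic treat I differently under the binary connectives.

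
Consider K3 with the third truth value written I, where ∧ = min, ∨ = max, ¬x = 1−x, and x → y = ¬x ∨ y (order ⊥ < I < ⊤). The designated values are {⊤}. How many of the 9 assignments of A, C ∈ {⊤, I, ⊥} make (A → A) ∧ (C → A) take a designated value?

4

Designated under: (A=⊤, C=⊤); (A=⊤, C=I); (A=⊤, C=⊥); (A=⊥, C=⊥).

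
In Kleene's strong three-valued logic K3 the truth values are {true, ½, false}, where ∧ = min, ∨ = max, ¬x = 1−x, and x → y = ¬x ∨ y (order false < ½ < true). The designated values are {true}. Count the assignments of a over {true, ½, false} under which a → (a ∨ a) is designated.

a=true: true ✓
a=½: ½ ·
a=false: true ✓

2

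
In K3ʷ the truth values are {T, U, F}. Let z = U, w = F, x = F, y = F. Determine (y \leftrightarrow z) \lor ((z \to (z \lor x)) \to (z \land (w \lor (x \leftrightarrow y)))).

U

y \leftrightarrow z = F \leftrightarrow U = U
z \lor x = U \lor F = U
z \to (z \lor x) = U \to U = U  [any arg is the third value ⇒ result is the third value]
x \leftrightarrow y = F \leftrightarrow F = T
w \lor (x \leftrightarrow y) = F \lor T = T
z \land (w \lor (x \leftrightarrow y)) = U \land T = U
(z \to (z \lor x)) \to (z \land (w \lor (x \leftrightarrow y))) = U \to U = U
(y \leftrightarrow z) \lor ((z \to (z \lor x)) \to (z \land (w \lor (x \leftrightarrow y)))) = U \lor U = U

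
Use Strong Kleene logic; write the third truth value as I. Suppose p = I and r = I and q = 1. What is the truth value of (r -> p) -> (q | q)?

r -> p = I -> I = I
q | q = 1 | 1 = 1
(r -> p) -> (q | q) = I -> 1 = 1

1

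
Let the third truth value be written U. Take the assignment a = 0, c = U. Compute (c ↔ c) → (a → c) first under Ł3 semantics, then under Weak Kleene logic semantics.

In Ł3: c ↔ c = U ↔ U = 1
a → c = 0 → U = 1
(c ↔ c) → (a → c) = 1 → 1 = 1
In Weak Kleene logic: c ↔ c = U ↔ U = U
a → c = 0 → U = U  [any arg is the third value ⇒ result is the third value]
(c ↔ c) → (a → c) = U → U = U
They differ because Ł3 and Weak Kleene logic treat U differently under the binary connectives.

1; U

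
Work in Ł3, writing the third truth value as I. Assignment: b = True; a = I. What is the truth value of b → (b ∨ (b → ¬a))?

¬a = ¬I = I
b → ¬a = True → I = I
b ∨ (b → ¬a) = True ∨ I = True
b → (b ∨ (b → ¬a)) = True → True = True

True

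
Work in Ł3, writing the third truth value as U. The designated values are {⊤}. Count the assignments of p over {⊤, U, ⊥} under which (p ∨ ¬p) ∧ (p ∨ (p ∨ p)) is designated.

p=⊤: ⊤ ✓
p=U: U ·
p=⊥: ⊥ ·

1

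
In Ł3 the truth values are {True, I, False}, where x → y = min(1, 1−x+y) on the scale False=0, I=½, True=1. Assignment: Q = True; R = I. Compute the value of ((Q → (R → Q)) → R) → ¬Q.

I

R → Q = I → True = True
Q → (R → Q) = True → True = True
(Q → (R → Q)) → R = True → I = I
¬Q = ¬True = False
((Q → (R → Q)) → R) → ¬Q = I → False = I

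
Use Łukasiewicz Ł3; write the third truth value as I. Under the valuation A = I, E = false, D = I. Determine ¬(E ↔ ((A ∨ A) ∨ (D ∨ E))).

A ∨ A = I ∨ I = I
D ∨ E = I ∨ false = I
(A ∨ A) ∨ (D ∨ E) = I ∨ I = I
E ↔ ((A ∨ A) ∨ (D ∨ E)) = false ↔ I = I  [1 − |0−½|]
¬(E ↔ ((A ∨ A) ∨ (D ∨ E))) = ¬I = I

I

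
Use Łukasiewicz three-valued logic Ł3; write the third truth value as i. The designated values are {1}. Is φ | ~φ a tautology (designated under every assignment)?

No

Countermodel: φ=i gives i, which is not designated.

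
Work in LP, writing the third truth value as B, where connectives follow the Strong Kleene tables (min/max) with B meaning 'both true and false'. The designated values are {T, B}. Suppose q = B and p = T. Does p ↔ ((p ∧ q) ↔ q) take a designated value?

Yes

p ∧ q = T ∧ B = B
(p ∧ q) ↔ q = B ↔ B = B
p ↔ ((p ∧ q) ↔ q) = T ↔ B = B
B ∈ {T, B}.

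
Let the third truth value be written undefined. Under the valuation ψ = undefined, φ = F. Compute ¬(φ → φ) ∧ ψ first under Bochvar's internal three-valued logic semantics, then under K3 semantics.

undefined; F

In Bochvar's internal three-valued logic: φ → φ = F → F = T
¬(φ → φ) = ¬T = F
¬(φ → φ) ∧ ψ = F ∧ undefined = undefined
In K3: φ → φ = F → F = T
¬(φ → φ) = ¬T = F
¬(φ → φ) ∧ ψ = F ∧ undefined = F
They differ because Bochvar's internal three-valued logic and K3 treat undefined differently under the binary connectives.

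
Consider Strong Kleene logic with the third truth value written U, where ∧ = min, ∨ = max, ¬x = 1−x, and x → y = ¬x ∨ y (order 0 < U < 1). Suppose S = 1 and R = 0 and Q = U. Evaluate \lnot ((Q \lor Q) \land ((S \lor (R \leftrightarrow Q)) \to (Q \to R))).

Q \lor Q = U \lor U = U
R \leftrightarrow Q = 0 \leftrightarrow U = U
S \lor (R \leftrightarrow Q) = 1 \lor U = 1
Q \to R = U \to 0 = U  [\lnot U \lor 0]
(S \lor (R \leftrightarrow Q)) \to (Q \to R) = 1 \to U = U
(Q \lor Q) \land ((S \lor (R \leftrightarrow Q)) \to (Q \to R)) = U \land U = U
\lnot ((Q \lor Q) \land ((S \lor (R \leftrightarrow Q)) \to (Q \to R))) = \lnot U = U

U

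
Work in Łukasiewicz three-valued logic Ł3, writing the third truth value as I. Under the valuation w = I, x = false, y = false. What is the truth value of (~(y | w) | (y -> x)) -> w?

y | w = false | I = I
~(y | w) = ~I = I
y -> x = false -> false = true
~(y | w) | (y -> x) = I | true = true
(~(y | w) | (y -> x)) -> w = true -> I = I  [min(1, 1−1+½)]

I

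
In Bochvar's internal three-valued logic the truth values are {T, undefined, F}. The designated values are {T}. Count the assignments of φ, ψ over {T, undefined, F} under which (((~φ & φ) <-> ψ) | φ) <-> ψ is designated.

1

Designated under: (φ=T, ψ=T).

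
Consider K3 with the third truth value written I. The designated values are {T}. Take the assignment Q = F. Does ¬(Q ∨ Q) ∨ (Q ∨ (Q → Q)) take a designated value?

Q ∨ Q = F ∨ F = F
¬(Q ∨ Q) = ¬F = T
Q → Q = F → F = T
Q ∨ (Q → Q) = F ∨ T = T
¬(Q ∨ Q) ∨ (Q ∨ (Q → Q)) = T ∨ T = T
T ∈ {T}.

Yes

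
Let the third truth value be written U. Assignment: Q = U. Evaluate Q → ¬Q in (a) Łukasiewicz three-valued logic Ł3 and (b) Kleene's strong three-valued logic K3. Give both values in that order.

In Łukasiewicz three-valued logic Ł3: ¬Q = ¬U = U
Q → ¬Q = U → U = True
In Kleene's strong three-valued logic K3: ¬Q = ¬U = U
Q → ¬Q = U → U = U  [¬U ∨ U]
They differ because Łukasiewicz three-valued logic Ł3 and Kleene's strong three-valued logic K3 treat U differently under implication.

True; U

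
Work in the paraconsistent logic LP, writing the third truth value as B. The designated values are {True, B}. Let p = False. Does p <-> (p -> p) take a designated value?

No

p -> p = False -> False = True
p <-> (p -> p) = False <-> True = False
False ∉ {True, B}.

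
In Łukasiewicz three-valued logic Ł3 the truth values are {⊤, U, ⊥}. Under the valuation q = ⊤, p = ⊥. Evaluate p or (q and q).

q and q = ⊤ and ⊤ = ⊤
p or (q and q) = ⊥ or ⊤ = ⊤

⊤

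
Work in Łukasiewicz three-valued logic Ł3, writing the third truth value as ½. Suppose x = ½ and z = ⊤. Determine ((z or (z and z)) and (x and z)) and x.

½

z and z = ⊤ and ⊤ = ⊤
z or (z and z) = ⊤ or ⊤ = ⊤
x and z = ½ and ⊤ = ½
(z or (z and z)) and (x and z) = ⊤ and ½ = ½
((z or (z and z)) and (x and z)) and x = ½ and ½ = ½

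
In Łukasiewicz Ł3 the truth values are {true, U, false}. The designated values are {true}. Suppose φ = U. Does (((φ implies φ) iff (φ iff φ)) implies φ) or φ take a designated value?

No

φ implies φ = U implies U = true  [min(1, 1−½+½)]
φ iff φ = U iff U = true
(φ implies φ) iff (φ iff φ) = true iff true = true
((φ implies φ) iff (φ iff φ)) implies φ = true implies U = U
(((φ implies φ) iff (φ iff φ)) implies φ) or φ = U or U = U
U ∉ {true}.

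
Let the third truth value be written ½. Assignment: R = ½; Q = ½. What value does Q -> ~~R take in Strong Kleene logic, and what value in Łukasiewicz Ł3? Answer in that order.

In Strong Kleene logic: ~R = ~½ = ½
~~R = ~½ = ½
Q -> ~~R = ½ -> ½ = ½  [~½ | ½]
In Łukasiewicz Ł3: ~R = ~½ = ½
~~R = ~½ = ½
Q -> ~~R = ½ -> ½ = True  [min(1, 1−½+½)]
They differ because Strong Kleene logic and Łukasiewicz Ł3 treat ½ differently under implication.

½; True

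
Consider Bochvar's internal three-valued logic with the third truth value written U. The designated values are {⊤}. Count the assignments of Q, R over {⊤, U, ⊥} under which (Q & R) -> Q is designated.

4

Designated under: (Q=⊤, R=⊤); (Q=⊤, R=⊥); (Q=⊥, R=⊤); (Q=⊥, R=⊥).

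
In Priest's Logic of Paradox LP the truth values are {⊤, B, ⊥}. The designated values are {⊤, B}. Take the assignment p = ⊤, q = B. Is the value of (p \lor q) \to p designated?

p \lor q = ⊤ \lor B = ⊤
(p \lor q) \to p = ⊤ \to ⊤ = ⊤
⊤ ∈ {⊤, B}.

Yes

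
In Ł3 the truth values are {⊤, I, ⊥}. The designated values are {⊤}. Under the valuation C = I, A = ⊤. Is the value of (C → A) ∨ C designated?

Yes

C → A = I → ⊤ = ⊤
(C → A) ∨ C = ⊤ ∨ I = ⊤
⊤ ∈ {⊤}.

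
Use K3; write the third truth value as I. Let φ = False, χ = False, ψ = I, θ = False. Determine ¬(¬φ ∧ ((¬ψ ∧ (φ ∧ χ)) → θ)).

False

¬φ = ¬False = True
¬ψ = ¬I = I
φ ∧ χ = False ∧ False = False
¬ψ ∧ (φ ∧ χ) = I ∧ False = False
(¬ψ ∧ (φ ∧ χ)) → θ = False → False = True
¬φ ∧ ((¬ψ ∧ (φ ∧ χ)) → θ) = True ∧ True = True
¬(¬φ ∧ ((¬ψ ∧ (φ ∧ χ)) → θ)) = ¬True = False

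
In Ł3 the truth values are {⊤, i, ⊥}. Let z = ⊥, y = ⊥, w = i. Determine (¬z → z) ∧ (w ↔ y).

¬z = ¬⊥ = ⊤
¬z → z = ⊤ → ⊥ = ⊥
w ↔ y = i ↔ ⊥ = i  [1 − |½−0|]
(¬z → z) ∧ (w ↔ y) = ⊥ ∧ i = ⊥

⊥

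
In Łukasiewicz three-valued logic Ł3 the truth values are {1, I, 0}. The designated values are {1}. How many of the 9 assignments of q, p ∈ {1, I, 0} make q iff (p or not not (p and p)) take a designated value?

Designated under: (q=1, p=1); (q=I, p=I); (q=0, p=0).

3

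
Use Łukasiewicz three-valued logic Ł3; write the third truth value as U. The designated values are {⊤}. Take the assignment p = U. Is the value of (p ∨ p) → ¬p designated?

p ∨ p = U ∨ U = U
¬p = ¬U = U
(p ∨ p) → ¬p = U → U = ⊤  [min(1, 1−½+½)]
⊤ ∈ {⊤}.

Yes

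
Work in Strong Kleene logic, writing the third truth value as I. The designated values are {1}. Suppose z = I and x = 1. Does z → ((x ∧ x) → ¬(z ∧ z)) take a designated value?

x ∧ x = 1 ∧ 1 = 1
z ∧ z = I ∧ I = I
¬(z ∧ z) = ¬I = I
(x ∧ x) → ¬(z ∧ z) = 1 → I = I  [¬1 ∨ I]
z → ((x ∧ x) → ¬(z ∧ z)) = I → I = I
I ∉ {1}.

No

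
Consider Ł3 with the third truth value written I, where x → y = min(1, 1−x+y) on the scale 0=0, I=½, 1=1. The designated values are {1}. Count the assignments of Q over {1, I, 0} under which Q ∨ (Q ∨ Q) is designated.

Q=1: 1 ✓
Q=I: I ·
Q=0: 0 ·

1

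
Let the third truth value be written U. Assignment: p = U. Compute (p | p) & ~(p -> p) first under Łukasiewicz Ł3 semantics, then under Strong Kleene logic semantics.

False; U

In Łukasiewicz Ł3: p | p = U | U = U
p -> p = U -> U = True  [min(1, 1−½+½)]
~(p -> p) = ~True = False
(p | p) & ~(p -> p) = U & False = False
In Strong Kleene logic: p | p = U | U = U
p -> p = U -> U = U
~(p -> p) = ~U = U
(p | p) & ~(p -> p) = U & U = U
They differ because Łukasiewicz Ł3 and Strong Kleene logic treat U differently under implication.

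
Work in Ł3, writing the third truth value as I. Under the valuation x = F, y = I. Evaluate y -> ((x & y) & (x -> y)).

x & y = F & I = F
x -> y = F -> I = T  [min(1, 1−0+½)]
(x & y) & (x -> y) = F & T = F
y -> ((x & y) & (x -> y)) = I -> F = I

I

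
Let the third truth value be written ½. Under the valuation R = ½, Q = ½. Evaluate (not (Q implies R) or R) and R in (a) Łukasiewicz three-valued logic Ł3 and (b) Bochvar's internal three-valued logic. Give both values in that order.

In Łukasiewicz three-valued logic Ł3: Q implies R = ½ implies ½ = 1  [min(1, 1−½+½)]
not (Q implies R) = not 1 = 0
not (Q implies R) or R = 0 or ½ = ½
(not (Q implies R) or R) and R = ½ and ½ = ½
In Bochvar's internal three-valued logic: Q implies R = ½ implies ½ = ½  [any arg is the third value ⇒ result is the third value]
not (Q implies R) = not ½ = ½
not (Q implies R) or R = ½ or ½ = ½
(not (Q implies R) or R) and R = ½ and ½ = ½

½; ½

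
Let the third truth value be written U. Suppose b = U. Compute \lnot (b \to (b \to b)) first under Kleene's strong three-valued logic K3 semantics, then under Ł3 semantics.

U; False

In Kleene's strong three-valued logic K3: b \to b = U \to U = U  [\lnot U \lor U]
b \to (b \to b) = U \to U = U
\lnot (b \to (b \to b)) = \lnot U = U
In Ł3: b \to b = U \to U = True  [min(1, 1−½+½)]
b \to (b \to b) = U \to True = True
\lnot (b \to (b \to b)) = \lnot True = False
They differ because Kleene's strong three-valued logic K3 and Ł3 treat U differently under implication.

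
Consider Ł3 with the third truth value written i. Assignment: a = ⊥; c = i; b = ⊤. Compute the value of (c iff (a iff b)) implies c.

⊤

a iff b = ⊥ iff ⊤ = ⊥
c iff (a iff b) = i iff ⊥ = i  [1 − |½−0|]
(c iff (a iff b)) implies c = i implies i = ⊤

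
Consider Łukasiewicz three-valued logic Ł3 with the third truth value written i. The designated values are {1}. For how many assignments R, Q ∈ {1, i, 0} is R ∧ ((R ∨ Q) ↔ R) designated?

Designated under: (R=1, Q=1); (R=1, Q=i); (R=1, Q=0).

3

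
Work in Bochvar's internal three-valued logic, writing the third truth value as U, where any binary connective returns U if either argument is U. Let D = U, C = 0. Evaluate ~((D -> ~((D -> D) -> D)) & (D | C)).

U

D -> D = U -> U = U  [any arg is the third value ⇒ result is the third value]
(D -> D) -> D = U -> U = U
~((D -> D) -> D) = ~U = U
D -> ~((D -> D) -> D) = U -> U = U
D | C = U | 0 = U
(D -> ~((D -> D) -> D)) & (D | C) = U & U = U
~((D -> ~((D -> D) -> D)) & (D | C)) = ~U = U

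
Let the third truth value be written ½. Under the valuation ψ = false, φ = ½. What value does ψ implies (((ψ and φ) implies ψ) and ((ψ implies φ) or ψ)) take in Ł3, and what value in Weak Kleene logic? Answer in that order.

In Ł3: ψ and φ = false and ½ = false
(ψ and φ) implies ψ = false implies false = true
ψ implies φ = false implies ½ = true  [min(1, 1−0+½)]
(ψ implies φ) or ψ = true or false = true
((ψ and φ) implies ψ) and ((ψ implies φ) or ψ) = true and true = true
ψ implies (((ψ and φ) implies ψ) and ((ψ implies φ) or ψ)) = false implies true = true
In Weak Kleene logic: ψ and φ = false and ½ = ½
(ψ and φ) implies ψ = ½ implies false = ½  [any arg is the third value ⇒ result is the third value]
ψ implies φ = false implies ½ = ½
(ψ implies φ) or ψ = ½ or false = ½
((ψ and φ) implies ψ) and ((ψ implies φ) or ψ) = ½ and ½ = ½
ψ implies (((ψ and φ) implies ψ) and ((ψ implies φ) or ψ)) = false implies ½ = ½
They differ because Ł3 and Weak Kleene logic treat ½ differently under the binary connectives.

true; ½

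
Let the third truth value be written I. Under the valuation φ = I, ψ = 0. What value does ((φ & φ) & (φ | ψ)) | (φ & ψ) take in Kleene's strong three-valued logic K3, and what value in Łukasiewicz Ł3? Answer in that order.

I; I

In Kleene's strong three-valued logic K3: φ & φ = I & I = I
φ | ψ = I | 0 = I
(φ & φ) & (φ | ψ) = I & I = I
φ & ψ = I & 0 = 0
((φ & φ) & (φ | ψ)) | (φ & ψ) = I | 0 = I
In Łukasiewicz Ł3: φ & φ = I & I = I
φ | ψ = I | 0 = I
(φ & φ) & (φ | ψ) = I & I = I
φ & ψ = I & 0 = 0
((φ & φ) & (φ | ψ)) | (φ & ψ) = I | 0 = I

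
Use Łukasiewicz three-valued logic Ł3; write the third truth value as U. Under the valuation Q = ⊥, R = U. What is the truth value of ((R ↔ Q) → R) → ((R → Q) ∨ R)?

R ↔ Q = U ↔ ⊥ = U  [1 − |½−0|]
(R ↔ Q) → R = U → U = ⊤
R → Q = U → ⊥ = U
(R → Q) ∨ R = U ∨ U = U
((R ↔ Q) → R) → ((R → Q) ∨ R) = ⊤ → U = U

U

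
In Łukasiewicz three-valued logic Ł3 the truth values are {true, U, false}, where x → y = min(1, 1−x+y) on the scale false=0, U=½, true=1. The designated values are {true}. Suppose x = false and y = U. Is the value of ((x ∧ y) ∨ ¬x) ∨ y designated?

Yes

x ∧ y = false ∧ U = false
¬x = ¬false = true
(x ∧ y) ∨ ¬x = false ∨ true = true
((x ∧ y) ∨ ¬x) ∨ y = true ∨ U = true
true ∈ {true}.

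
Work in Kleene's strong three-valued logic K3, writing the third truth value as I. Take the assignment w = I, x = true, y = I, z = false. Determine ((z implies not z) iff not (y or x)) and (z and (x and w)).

false

not z = not false = true
z implies not z = false implies true = true
y or x = I or true = true
not (y or x) = not true = false
(z implies not z) iff not (y or x) = true iff false = false
x and w = true and I = I
z and (x and w) = false and I = false
((z implies not z) iff not (y or x)) and (z and (x and w)) = false and false = false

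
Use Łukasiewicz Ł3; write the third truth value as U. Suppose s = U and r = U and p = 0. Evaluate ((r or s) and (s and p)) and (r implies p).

r or s = U or U = U
s and p = U and 0 = 0
(r or s) and (s and p) = U and 0 = 0
r implies p = U implies 0 = U  [min(1, 1−½+0)]
((r or s) and (s and p)) and (r implies p) = 0 and U = 0

0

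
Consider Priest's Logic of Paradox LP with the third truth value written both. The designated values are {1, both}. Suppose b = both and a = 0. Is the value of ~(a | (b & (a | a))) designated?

Yes

a | a = 0 | 0 = 0
b & (a | a) = both & 0 = 0
a | (b & (a | a)) = 0 | 0 = 0
~(a | (b & (a | a))) = ~0 = 1
1 ∈ {1, both}.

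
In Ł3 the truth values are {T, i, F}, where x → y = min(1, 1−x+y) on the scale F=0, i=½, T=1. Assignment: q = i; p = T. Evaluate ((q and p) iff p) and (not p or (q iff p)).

q and p = i and T = i
(q and p) iff p = i iff T = i  [1 − |½−1|]
not p = not T = F
q iff p = i iff T = i
not p or (q iff p) = F or i = i
((q and p) iff p) and (not p or (q iff p)) = i and i = i

i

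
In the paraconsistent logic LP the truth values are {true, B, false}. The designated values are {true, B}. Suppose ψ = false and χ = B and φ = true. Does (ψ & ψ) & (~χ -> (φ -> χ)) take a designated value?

ψ & ψ = false & false = false
~χ = ~B = B
φ -> χ = true -> B = B
~χ -> (φ -> χ) = B -> B = B
(ψ & ψ) & (~χ -> (φ -> χ)) = false & B = false
false ∉ {true, B}.

No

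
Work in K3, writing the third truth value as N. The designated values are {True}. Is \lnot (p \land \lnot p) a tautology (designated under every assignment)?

Countermodel: p=N gives N, which is not designated.

No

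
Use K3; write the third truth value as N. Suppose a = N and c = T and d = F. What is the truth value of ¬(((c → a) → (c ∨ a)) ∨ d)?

c → a = T → N = N  [¬T ∨ N]
c ∨ a = T ∨ N = T
(c → a) → (c ∨ a) = N → T = T
((c → a) → (c ∨ a)) ∨ d = T ∨ F = T
¬(((c → a) → (c ∨ a)) ∨ d) = ¬T = F

F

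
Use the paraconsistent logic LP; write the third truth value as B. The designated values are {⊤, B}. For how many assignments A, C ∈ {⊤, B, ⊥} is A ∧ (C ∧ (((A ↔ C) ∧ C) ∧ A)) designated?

4

Designated under: (A=⊤, C=⊤); (A=⊤, C=B); (A=B, C=⊤); (A=B, C=B).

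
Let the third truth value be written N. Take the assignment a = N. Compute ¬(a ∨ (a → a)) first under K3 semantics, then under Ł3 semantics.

In K3: a → a = N → N = N  [¬N ∨ N]
a ∨ (a → a) = N ∨ N = N
¬(a ∨ (a → a)) = ¬N = N
In Ł3: a → a = N → N = True  [min(1, 1−½+½)]
a ∨ (a → a) = N ∨ True = True
¬(a ∨ (a → a)) = ¬True = False
They differ because K3 and Ł3 treat N differently under implication.

N; False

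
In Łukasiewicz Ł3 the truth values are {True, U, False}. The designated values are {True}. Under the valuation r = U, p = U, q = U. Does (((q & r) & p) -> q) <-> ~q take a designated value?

No

q & r = U & U = U
(q & r) & p = U & U = U
((q & r) & p) -> q = U -> U = True  [min(1, 1−½+½)]
~q = ~U = U
(((q & r) & p) -> q) <-> ~q = True <-> U = U
U ∉ {True}.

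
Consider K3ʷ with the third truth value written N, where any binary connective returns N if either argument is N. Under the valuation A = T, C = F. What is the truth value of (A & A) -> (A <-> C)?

F

A & A = T & T = T
A <-> C = T <-> F = F
(A & A) -> (A <-> C) = T -> F = F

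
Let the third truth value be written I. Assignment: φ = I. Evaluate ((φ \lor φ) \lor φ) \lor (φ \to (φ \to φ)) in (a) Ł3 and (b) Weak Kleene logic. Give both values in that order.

T; I

In Ł3: φ \lor φ = I \lor I = I
(φ \lor φ) \lor φ = I \lor I = I
φ \to φ = I \to I = T
φ \to (φ \to φ) = I \to T = T
((φ \lor φ) \lor φ) \lor (φ \to (φ \to φ)) = I \lor T = T
In Weak Kleene logic: φ \lor φ = I \lor I = I
(φ \lor φ) \lor φ = I \lor I = I
φ \to φ = I \to I = I  [any arg is the third value ⇒ result is the third value]
φ \to (φ \to φ) = I \to I = I
((φ \lor φ) \lor φ) \lor (φ \to (φ \to φ)) = I \lor I = I
They differ because Ł3 and Weak Kleene logic treat I differently under the binary connectives.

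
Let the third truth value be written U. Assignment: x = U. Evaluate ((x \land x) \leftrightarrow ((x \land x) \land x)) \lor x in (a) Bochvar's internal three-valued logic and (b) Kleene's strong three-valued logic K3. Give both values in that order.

U; U

In Bochvar's internal three-valued logic: x \land x = U \land U = U
x \land x = U \land U = U
(x \land x) \land x = U \land U = U
(x \land x) \leftrightarrow ((x \land x) \land x) = U \leftrightarrow U = U
((x \land x) \leftrightarrow ((x \land x) \land x)) \lor x = U \lor U = U
In Kleene's strong three-valued logic K3: x \land x = U \land U = U
x \land x = U \land U = U
(x \land x) \land x = U \land U = U
(x \land x) \leftrightarrow ((x \land x) \land x) = U \leftrightarrow U = U
((x \land x) \leftrightarrow ((x \land x) \land x)) \lor x = U \lor U = U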